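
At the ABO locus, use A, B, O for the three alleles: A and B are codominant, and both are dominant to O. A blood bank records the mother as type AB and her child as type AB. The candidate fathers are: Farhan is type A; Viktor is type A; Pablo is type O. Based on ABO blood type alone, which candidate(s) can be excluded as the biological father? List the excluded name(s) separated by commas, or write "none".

A candidate is excluded only if no genotype consistent with his phenotype could produce a type AB child with a type AB mother.
Pablo (type O): no genotype consistent with that phenotype can produce a type-AB child with a type-AB mother.

Pablo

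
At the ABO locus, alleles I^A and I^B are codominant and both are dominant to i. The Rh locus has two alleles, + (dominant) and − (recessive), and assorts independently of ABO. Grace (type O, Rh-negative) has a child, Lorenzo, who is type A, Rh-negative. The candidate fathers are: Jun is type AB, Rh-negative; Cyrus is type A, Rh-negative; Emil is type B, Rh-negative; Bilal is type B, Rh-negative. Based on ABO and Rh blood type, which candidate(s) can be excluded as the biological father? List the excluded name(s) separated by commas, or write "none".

Emil, Bilal

A candidate is excluded only if no genotype consistent with his phenotype could produce a type A, Rh-negative child with a type O, Rh-negative mother.
Emil (type B, Rh-): no genotype consistent with that phenotype can produce a type-A Rh- child with a type-O mother.
Bilal (type B, Rh-): no genotype consistent with that phenotype can produce a type-A Rh- child with a type-O mother.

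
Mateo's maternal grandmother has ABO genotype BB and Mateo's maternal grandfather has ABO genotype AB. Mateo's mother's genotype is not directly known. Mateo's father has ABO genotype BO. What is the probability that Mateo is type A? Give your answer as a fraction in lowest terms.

1/8

Mateo's mother's ABO genotype from BB × AB: 1/2 AB, 1/2 BB.
Crossing each possibility with the father BO and summing P(type A): 1/2·1/4 + 1/2·0 = 1/8.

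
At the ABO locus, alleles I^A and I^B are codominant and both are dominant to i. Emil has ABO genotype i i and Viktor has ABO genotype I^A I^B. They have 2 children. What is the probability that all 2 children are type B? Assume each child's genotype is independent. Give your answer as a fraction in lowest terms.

1/4

ABO cross i i × I^A I^B → 1/2 A, 1/2 B.
So P(type B) = 1/2 per child.
All 2 independent: (1/2)^2 = 1/4.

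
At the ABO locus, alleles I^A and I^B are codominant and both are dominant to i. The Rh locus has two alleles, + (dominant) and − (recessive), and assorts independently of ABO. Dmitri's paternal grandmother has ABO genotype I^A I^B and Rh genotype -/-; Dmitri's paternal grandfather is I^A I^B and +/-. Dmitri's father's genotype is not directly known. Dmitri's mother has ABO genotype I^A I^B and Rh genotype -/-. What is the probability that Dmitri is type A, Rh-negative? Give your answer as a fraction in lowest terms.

3/16

Dmitri's father's ABO genotype from I^A I^B × I^A I^B: 1/4 I^A I^A, 1/2 I^A I^B, 1/4 I^B I^B.
Crossing each possibility with the mother I^A I^B and summing P(type A): 1/4·1/2 + 1/2·1/4 + 1/4·0 = 1/4.
Similarly for Rh via the father's Rh distribution: P(Rh-) = 3/4.
Independent loci: 1/4 × 3/4 = 3/16.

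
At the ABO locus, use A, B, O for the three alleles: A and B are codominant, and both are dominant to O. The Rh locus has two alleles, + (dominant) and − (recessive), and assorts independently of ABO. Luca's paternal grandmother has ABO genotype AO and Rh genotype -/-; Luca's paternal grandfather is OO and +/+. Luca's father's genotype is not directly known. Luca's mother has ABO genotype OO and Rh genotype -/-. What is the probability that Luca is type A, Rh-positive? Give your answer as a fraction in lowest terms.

Luca's father's ABO genotype from AO × OO: 1/2 AO, 1/2 OO.
Crossing each possibility with the mother OO and summing P(type A): 1/2·1/2 + 1/2·0 = 1/4.
Similarly for Rh via the father's Rh distribution: P(Rh+) = 1/2.
Independent loci: 1/4 × 1/2 = 1/8.

1/8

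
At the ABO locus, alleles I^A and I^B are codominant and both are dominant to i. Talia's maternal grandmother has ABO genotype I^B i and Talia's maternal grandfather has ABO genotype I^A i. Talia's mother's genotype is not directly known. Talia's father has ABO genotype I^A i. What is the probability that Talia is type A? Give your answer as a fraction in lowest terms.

1/2

Talia's mother's ABO genotype from I^B i × I^A i: 1/4 I^A I^B, 1/4 I^A i, 1/4 I^B i, 1/4 i i.
Crossing each possibility with the father I^A i and summing P(type A): 1/4·1/2 + 1/4·3/4 + 1/4·1/4 + 1/4·1/2 = 1/2.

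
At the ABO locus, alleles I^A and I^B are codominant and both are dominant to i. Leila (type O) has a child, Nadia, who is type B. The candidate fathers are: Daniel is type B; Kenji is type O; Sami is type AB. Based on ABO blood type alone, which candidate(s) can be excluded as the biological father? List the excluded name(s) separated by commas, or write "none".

A candidate is excluded only if no genotype consistent with his phenotype could produce a type B child with a type O mother.
Kenji (type O): no genotype consistent with that phenotype can produce a type-B child with a type-O mother.

Kenji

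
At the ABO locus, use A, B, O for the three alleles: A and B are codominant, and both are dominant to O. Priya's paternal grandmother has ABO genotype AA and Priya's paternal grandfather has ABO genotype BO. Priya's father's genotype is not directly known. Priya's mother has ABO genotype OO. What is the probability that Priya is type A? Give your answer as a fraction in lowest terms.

1/2

Priya's father's ABO genotype from AA × BO: 1/2 AB, 1/2 AO.
Crossing each possibility with the mother OO and summing P(type A): 1/2·1/2 + 1/2·1/2 = 1/2.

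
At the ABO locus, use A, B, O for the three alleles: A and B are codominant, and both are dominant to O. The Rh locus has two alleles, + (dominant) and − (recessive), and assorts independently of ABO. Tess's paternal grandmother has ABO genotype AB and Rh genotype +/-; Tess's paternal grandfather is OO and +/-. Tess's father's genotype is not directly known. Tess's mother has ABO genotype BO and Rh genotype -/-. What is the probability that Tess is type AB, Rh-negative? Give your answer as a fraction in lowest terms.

Tess's father's ABO genotype from AB × OO: 1/2 AO, 1/2 BO.
Crossing each possibility with the mother BO and summing P(type AB): 1/2·1/4 + 1/2·0 = 1/8.
Similarly for Rh via the father's Rh distribution: P(Rh-) = 1/2.
Independent loci: 1/8 × 1/2 = 1/16.

1/16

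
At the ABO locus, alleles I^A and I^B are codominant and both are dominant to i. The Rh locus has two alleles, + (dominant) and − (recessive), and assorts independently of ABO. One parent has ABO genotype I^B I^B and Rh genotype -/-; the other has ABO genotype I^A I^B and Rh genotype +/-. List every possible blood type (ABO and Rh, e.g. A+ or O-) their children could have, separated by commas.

B+, B-, AB+, AB-

Gametes from I^B I^B × I^A I^B give offspring ABO genotypes I^A I^B, I^B I^B, i.e. phenotypes B, AB.
Rh cross -/- × +/- → phenotypes Rh+, Rh-.
Combining independently: B+, B-, AB+, AB-.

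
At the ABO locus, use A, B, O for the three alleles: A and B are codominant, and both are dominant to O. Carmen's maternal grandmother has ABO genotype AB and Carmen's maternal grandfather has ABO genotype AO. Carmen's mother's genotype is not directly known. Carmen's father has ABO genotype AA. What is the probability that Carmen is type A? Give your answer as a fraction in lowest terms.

Carmen's mother's ABO genotype from AB × AO: 1/4 AA, 1/4 AB, 1/4 AO, 1/4 BO.
Crossing each possibility with the father AA and summing P(type A): 1/4·1 + 1/4·1/2 + 1/4·1 + 1/4·1/2 = 3/4.

3/4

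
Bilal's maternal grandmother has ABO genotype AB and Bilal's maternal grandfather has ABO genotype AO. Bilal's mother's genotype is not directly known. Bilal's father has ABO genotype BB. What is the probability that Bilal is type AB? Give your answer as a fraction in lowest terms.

Bilal's mother's ABO genotype from AB × AO: 1/4 AA, 1/4 AB, 1/4 AO, 1/4 BO.
Crossing each possibility with the father BB and summing P(type AB): 1/4·1 + 1/4·1/2 + 1/4·1/2 + 1/4·0 = 1/2.

1/2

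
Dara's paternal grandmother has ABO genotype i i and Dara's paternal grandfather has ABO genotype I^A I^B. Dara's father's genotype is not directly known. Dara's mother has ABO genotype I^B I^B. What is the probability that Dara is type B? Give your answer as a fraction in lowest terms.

Dara's father's ABO genotype from i i × I^A I^B: 1/2 I^A i, 1/2 I^B i.
Crossing each possibility with the mother I^B I^B and summing P(type B): 1/2·1/2 + 1/2·1 = 3/4.

3/4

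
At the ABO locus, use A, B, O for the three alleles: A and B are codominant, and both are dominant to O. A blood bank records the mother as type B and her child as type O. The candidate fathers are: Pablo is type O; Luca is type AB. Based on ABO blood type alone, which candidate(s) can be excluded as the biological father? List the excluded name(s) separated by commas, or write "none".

A candidate is excluded only if no genotype consistent with his phenotype could produce a type O child with a type B mother.
Luca (type AB): no genotype consistent with that phenotype can produce a type-O child with a type-B mother.

Luca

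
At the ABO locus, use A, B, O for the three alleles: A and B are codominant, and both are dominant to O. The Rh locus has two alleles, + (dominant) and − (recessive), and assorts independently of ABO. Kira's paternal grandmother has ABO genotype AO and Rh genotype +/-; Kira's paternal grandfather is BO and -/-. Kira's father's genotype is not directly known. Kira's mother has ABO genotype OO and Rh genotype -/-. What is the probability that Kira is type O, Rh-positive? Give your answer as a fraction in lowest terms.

Kira's father's ABO genotype from AO × BO: 1/4 AB, 1/4 AO, 1/4 BO, 1/4 OO.
Crossing each possibility with the mother OO and summing P(type O): 1/4·0 + 1/4·1/2 + 1/4·1/2 + 1/4·1 = 1/2.
Similarly for Rh via the father's Rh distribution: P(Rh+) = 1/4.
Independent loci: 1/2 × 1/4 = 1/8.

1/8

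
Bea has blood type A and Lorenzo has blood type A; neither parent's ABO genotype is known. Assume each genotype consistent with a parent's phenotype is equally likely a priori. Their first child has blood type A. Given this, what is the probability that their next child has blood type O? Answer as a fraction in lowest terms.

1/20

Possible genotypes: Bea ∈ {AA, AO}; Lorenzo ∈ {AA, AO}.
Weight each parental genotype pair by prior × P(type-A child):
  AA × AA: posterior weight 4/15; P(next child type O) = 0.
  AA × AO: posterior weight 4/15; P(next child type O) = 0.
  AO × AA: posterior weight 4/15; P(next child type O) = 0.
  AO × AO: posterior weight 1/5; P(next child type O) = 1/4.
Weighted sum = 1/20.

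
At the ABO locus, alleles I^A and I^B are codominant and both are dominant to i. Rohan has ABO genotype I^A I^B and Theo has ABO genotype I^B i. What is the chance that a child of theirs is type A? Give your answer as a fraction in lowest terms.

ABO cross I^A I^B × I^B i → offspring phenotypes: 1/4 A, 1/2 B, 1/4 AB.
So P(type A) = 1/4.

1/4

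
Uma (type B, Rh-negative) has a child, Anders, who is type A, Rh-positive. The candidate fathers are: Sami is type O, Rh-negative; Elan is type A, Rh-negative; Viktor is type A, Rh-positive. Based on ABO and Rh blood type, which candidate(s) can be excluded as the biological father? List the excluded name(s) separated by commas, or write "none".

A candidate is excluded only if no genotype consistent with his phenotype could produce a type A, Rh-positive child with a type B, Rh-negative mother.
Sami (type O, Rh-): no genotype consistent with that phenotype can produce a type-A Rh+ child with a type-B mother.
Elan (type A, Rh-): no genotype consistent with that phenotype can produce a type-A Rh+ child with a type-B mother.

Sami, Elan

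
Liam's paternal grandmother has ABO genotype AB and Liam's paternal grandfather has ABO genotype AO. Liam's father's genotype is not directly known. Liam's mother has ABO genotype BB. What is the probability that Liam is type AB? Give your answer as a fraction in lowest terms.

1/2

Liam's father's ABO genotype from AB × AO: 1/4 AA, 1/4 AB, 1/4 AO, 1/4 BO.
Crossing each possibility with the mother BB and summing P(type AB): 1/4·1 + 1/4·1/2 + 1/4·1/2 + 1/4·0 = 1/2.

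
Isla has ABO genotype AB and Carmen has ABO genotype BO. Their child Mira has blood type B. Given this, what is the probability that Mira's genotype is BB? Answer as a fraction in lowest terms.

1/2

Cross AB × BO → 1/4 AB, 1/4 AO, 1/4 BB, 1/4 BO.
Type-B genotypes among offspring: BB (1/4), BO (1/4); total 1/2.
P(BB | type B) = (1/4) / (1/2) = 1/2.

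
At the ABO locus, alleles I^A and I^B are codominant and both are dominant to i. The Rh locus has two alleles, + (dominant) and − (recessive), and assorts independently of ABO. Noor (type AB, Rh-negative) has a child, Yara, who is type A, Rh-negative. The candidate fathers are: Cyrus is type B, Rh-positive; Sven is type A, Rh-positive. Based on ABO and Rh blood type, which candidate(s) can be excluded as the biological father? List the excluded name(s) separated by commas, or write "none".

none

A candidate is excluded only if no genotype consistent with his phenotype could produce a type A, Rh-negative child with a type AB, Rh-negative mother.
Every candidate has at least one consistent genotype combination, so none can be excluded.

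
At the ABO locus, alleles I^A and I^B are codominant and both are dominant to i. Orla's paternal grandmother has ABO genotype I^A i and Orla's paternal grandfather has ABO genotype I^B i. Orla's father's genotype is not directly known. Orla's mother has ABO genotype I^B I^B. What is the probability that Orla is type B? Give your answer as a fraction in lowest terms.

Orla's father's ABO genotype from I^A i × I^B i: 1/4 I^A I^B, 1/4 I^A i, 1/4 I^B i, 1/4 i i.
Crossing each possibility with the mother I^B I^B and summing P(type B): 1/4·1/2 + 1/4·1/2 + 1/4·1 + 1/4·1 = 3/4.

3/4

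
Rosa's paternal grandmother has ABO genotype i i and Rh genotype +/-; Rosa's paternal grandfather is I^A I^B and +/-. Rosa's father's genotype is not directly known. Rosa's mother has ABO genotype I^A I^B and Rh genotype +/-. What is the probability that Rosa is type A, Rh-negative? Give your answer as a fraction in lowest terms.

3/32

Rosa's father's ABO genotype from i i × I^A I^B: 1/2 I^A i, 1/2 I^B i.
Crossing each possibility with the mother I^A I^B and summing P(type A): 1/2·1/2 + 1/2·1/4 = 3/8.
Similarly for Rh via the father's Rh distribution: P(Rh-) = 1/4.
Independent loci: 3/8 × 1/4 = 3/32.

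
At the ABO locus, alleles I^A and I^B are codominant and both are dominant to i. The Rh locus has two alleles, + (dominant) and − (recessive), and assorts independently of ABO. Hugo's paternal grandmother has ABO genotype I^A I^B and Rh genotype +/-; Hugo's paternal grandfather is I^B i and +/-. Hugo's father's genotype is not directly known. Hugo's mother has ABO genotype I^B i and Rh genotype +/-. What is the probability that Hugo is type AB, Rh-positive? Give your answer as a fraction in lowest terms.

3/32

Hugo's father's ABO genotype from I^A I^B × I^B i: 1/4 I^A I^B, 1/4 I^A i, 1/4 I^B I^B, 1/4 I^B i.
Crossing each possibility with the mother I^B i and summing P(type AB): 1/4·1/4 + 1/4·1/4 + 1/4·0 + 1/4·0 = 1/8.
Similarly for Rh via the father's Rh distribution: P(Rh+) = 3/4.
Independent loci: 1/8 × 3/4 = 3/32.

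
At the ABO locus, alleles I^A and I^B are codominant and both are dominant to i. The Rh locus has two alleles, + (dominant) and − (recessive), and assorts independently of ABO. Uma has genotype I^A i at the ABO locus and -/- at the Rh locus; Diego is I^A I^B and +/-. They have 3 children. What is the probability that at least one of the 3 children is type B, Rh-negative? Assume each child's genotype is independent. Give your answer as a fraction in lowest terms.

169/512

ABO cross I^A i × I^A I^B → 1/2 A, 1/4 B, 1/4 AB.
Rh cross -/- × +/- → 1/2 Rh+, 1/2 Rh-; so P(type B, Rh-negative) = 1/4 × 1/2 = 1/8 per child.
P(none) = (7/8)^3 = 343/512; P(at least one) = 1 − 343/512 = 169/512.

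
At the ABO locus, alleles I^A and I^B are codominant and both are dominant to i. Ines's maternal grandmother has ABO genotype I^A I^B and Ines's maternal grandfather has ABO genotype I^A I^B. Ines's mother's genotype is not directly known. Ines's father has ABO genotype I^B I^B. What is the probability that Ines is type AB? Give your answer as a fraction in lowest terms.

Ines's mother's ABO genotype from I^A I^B × I^A I^B: 1/4 I^A I^A, 1/2 I^A I^B, 1/4 I^B I^B.
Crossing each possibility with the father I^B I^B and summing P(type AB): 1/4·1 + 1/2·1/2 + 1/4·0 = 1/2.

1/2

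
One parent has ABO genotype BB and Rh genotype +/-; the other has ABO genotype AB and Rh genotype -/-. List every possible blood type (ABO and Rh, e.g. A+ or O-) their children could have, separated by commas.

B+, B-, AB+, AB-

Gametes from BB × AB give offspring ABO genotypes AB, BB, i.e. phenotypes B, AB.
Rh cross +/- × -/- → phenotypes Rh+, Rh-.
Combining independently: B+, B-, AB+, AB-.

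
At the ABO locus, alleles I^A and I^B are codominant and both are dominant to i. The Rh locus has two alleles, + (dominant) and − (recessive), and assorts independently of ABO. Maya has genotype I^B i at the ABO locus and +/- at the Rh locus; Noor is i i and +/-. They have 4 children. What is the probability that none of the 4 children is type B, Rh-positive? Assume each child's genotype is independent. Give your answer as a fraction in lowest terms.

ABO cross I^B i × i i → 1/2 O, 1/2 B.
Rh cross +/- × +/- → 3/4 Rh+, 1/4 Rh-; so P(type B, Rh-positive) = 1/2 × 3/4 = 3/8 per child.
P(not type B, Rh-positive) = 5/8 for one child; (5/8)^4 = 625/4096.

625/4096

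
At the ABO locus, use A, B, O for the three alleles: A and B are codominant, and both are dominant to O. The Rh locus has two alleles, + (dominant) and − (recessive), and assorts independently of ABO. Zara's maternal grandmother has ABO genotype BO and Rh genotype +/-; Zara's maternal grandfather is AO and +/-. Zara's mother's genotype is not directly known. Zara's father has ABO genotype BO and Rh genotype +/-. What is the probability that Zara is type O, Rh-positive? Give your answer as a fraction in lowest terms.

Zara's mother's ABO genotype from BO × AO: 1/4 AB, 1/4 AO, 1/4 BO, 1/4 OO.
Crossing each possibility with the father BO and summing P(type O): 1/4·0 + 1/4·1/4 + 1/4·1/4 + 1/4·1/2 = 1/4.
Similarly for Rh via the mother's Rh distribution: P(Rh+) = 3/4.
Independent loci: 1/4 × 3/4 = 3/16.

3/16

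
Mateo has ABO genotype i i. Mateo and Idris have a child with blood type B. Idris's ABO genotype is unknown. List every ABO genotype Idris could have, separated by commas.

I^A I^B, I^B I^B, I^B i

For each candidate genotype of Idris, check whether crossing it with i i can produce every observed child phenotype.
  I^A I^A → possible child types {A} ✗
  I^A I^B → possible child types {A, B} ✓
  I^A i → possible child types {O, A} ✗
  I^B I^B → possible child types {B} ✓
  I^B i → possible child types {O, B} ✓
  i i → possible child types {O} ✗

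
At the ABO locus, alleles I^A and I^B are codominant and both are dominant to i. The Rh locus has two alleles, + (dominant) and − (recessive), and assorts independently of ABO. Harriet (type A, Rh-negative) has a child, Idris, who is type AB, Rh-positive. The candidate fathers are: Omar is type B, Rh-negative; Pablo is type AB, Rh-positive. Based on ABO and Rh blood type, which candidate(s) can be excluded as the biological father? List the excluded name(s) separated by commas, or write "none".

Omar

A candidate is excluded only if no genotype consistent with his phenotype could produce a type AB, Rh-positive child with a type A, Rh-negative mother.
Omar (type B, Rh-): no genotype consistent with that phenotype can produce a type-AB Rh+ child with a type-A mother.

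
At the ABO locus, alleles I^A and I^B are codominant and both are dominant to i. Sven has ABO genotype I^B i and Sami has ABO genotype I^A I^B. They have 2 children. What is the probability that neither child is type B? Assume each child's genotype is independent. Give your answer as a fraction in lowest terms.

1/4

ABO cross I^B i × I^A I^B → 1/4 A, 1/2 B, 1/4 AB.
So P(type B) = 1/2 per child.
P(not type B) = 1/2 for one child; (1/2)^2 = 1/4.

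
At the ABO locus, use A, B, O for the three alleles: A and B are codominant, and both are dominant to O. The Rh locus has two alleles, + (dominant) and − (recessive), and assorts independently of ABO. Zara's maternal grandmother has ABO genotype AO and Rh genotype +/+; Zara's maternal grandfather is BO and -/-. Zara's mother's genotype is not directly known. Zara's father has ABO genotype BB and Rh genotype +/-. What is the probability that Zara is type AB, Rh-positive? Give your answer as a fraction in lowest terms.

Zara's mother's ABO genotype from AO × BO: 1/4 AB, 1/4 AO, 1/4 BO, 1/4 OO.
Crossing each possibility with the father BB and summing P(type AB): 1/4·1/2 + 1/4·1/2 + 1/4·0 + 1/4·0 = 1/4.
Similarly for Rh via the mother's Rh distribution: P(Rh+) = 3/4.
Independent loci: 1/4 × 3/4 = 3/16.

3/16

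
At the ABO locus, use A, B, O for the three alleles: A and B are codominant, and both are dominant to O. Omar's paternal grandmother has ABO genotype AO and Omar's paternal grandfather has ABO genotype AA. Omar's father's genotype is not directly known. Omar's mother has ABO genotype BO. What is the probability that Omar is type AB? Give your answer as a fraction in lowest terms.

3/8

Omar's father's ABO genotype from AO × AA: 1/2 AA, 1/2 AO.
Crossing each possibility with the mother BO and summing P(type AB): 1/2·1/2 + 1/2·1/4 = 3/8.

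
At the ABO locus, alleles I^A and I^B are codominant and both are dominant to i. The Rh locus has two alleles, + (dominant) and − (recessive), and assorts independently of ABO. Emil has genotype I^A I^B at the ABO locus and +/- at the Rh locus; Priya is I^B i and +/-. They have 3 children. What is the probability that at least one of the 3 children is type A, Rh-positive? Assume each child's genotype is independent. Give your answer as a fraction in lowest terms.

1899/4096

ABO cross I^A I^B × I^B i → 1/4 A, 1/2 B, 1/4 AB.
Rh cross +/- × +/- → 3/4 Rh+, 1/4 Rh-; so P(type A, Rh-positive) = 1/4 × 3/4 = 3/16 per child.
P(none) = (13/16)^3 = 2197/4096; P(at least one) = 1 − 2197/4096 = 1899/4096.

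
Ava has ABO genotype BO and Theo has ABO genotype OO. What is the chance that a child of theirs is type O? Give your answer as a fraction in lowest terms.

ABO cross BO × OO → offspring phenotypes: 1/2 O, 1/2 B.
So P(type O) = 1/2.

1/2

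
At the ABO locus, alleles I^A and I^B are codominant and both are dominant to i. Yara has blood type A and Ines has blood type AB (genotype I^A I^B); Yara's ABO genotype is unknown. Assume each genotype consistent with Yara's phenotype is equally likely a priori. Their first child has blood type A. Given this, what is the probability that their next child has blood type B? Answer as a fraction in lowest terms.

1/8

Possible genotypes: Yara ∈ {I^A I^A, I^A i}; Ines ∈ {I^A I^B}.
Weight each parental genotype pair by prior × P(type-A child):
  I^A I^A × I^A I^B: posterior weight 1/2; P(next child type B) = 0.
  I^A i × I^A I^B: posterior weight 1/2; P(next child type B) = 1/4.
Weighted sum = 1/8.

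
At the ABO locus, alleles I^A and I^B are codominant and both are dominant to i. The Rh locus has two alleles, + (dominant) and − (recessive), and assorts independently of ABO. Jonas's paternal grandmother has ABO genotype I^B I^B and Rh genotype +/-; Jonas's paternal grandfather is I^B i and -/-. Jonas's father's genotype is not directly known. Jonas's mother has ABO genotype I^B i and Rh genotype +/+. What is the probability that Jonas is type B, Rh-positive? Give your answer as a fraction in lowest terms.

Jonas's father's ABO genotype from I^B I^B × I^B i: 1/2 I^B I^B, 1/2 I^B i.
Crossing each possibility with the mother I^B i and summing P(type B): 1/2·1 + 1/2·3/4 = 7/8.
Similarly for Rh via the father's Rh distribution: P(Rh+) = 1.
Independent loci: 7/8 × 1 = 7/8.

7/8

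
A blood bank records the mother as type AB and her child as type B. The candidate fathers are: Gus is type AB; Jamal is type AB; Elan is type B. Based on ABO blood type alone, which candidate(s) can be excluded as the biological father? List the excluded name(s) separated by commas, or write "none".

A candidate is excluded only if no genotype consistent with his phenotype could produce a type B child with a type AB mother.
Every candidate has at least one consistent genotype combination, so none can be excluded.

none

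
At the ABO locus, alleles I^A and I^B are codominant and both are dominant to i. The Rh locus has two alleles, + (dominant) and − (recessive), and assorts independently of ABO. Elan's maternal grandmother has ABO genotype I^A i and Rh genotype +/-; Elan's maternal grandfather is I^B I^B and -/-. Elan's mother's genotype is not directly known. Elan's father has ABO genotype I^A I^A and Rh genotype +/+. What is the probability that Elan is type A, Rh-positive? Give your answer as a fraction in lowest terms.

1/2

Elan's mother's ABO genotype from I^A i × I^B I^B: 1/2 I^A I^B, 1/2 I^B i.
Crossing each possibility with the father I^A I^A and summing P(type A): 1/2·1/2 + 1/2·1/2 = 1/2.
Similarly for Rh via the mother's Rh distribution: P(Rh+) = 1.
Independent loci: 1/2 × 1 = 1/2.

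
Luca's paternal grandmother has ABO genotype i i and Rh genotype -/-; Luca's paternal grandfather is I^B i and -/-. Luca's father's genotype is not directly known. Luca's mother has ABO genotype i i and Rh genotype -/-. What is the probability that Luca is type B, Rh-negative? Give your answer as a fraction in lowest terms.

Luca's father's ABO genotype from i i × I^B i: 1/2 I^B i, 1/2 i i.
Crossing each possibility with the mother i i and summing P(type B): 1/2·1/2 + 1/2·0 = 1/4.
Similarly for Rh via the father's Rh distribution: P(Rh-) = 1.
Independent loci: 1/4 × 1 = 1/4.

1/4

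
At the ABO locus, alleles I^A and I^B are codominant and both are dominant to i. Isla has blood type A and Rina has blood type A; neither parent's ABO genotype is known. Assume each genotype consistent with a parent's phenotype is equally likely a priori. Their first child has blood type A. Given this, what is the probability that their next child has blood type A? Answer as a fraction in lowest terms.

19/20

Possible genotypes: Isla ∈ {I^A I^A, I^A i}; Rina ∈ {I^A I^A, I^A i}.
Weight each parental genotype pair by prior × P(type-A child):
  I^A I^A × I^A I^A: posterior weight 4/15; P(next child type A) = 1.
  I^A I^A × I^A i: posterior weight 4/15; P(next child type A) = 1.
  I^A i × I^A I^A: posterior weight 4/15; P(next child type A) = 1.
  I^A i × I^A i: posterior weight 1/5; P(next child type A) = 3/4.
Weighted sum = 19/20.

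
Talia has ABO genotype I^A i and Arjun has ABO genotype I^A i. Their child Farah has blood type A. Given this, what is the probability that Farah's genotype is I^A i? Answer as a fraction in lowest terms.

2/3

Cross I^A i × I^A i → 1/4 I^A I^A, 1/2 I^A i, 1/4 i i.
Type-A genotypes among offspring: I^A I^A (1/4), I^A i (1/2); total 3/4.
P(I^A i | type A) = (1/2) / (3/4) = 2/3.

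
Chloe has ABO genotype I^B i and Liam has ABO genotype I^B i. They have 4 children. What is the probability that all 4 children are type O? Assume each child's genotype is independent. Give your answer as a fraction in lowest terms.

ABO cross I^B i × I^B i → 1/4 O, 3/4 B.
So P(type O) = 1/4 per child.
All 4 independent: (1/4)^4 = 1/256.

1/256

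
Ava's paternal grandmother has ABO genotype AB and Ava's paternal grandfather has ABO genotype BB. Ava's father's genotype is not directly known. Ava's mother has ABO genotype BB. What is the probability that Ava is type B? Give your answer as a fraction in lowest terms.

Ava's father's ABO genotype from AB × BB: 1/2 AB, 1/2 BB.
Crossing each possibility with the mother BB and summing P(type B): 1/2·1/2 + 1/2·1 = 3/4.

3/4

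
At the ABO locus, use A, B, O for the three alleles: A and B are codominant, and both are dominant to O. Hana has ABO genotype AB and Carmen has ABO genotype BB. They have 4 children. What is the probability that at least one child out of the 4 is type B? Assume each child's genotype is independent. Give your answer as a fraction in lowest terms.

15/16

ABO cross AB × BB → 1/2 B, 1/2 AB.
So P(type B) = 1/2 per child.
P(none) = (1/2)^4 = 1/16; P(at least one) = 1 − 1/16 = 15/16.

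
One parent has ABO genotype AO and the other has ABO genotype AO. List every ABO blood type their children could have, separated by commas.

Gametes from AO × AO give offspring ABO genotypes AA, AO, OO, i.e. phenotypes O, A.

O, A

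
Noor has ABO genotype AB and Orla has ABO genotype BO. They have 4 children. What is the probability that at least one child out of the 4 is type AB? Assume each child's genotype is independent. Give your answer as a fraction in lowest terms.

175/256

ABO cross AB × BO → 1/4 A, 1/2 B, 1/4 AB.
So P(type AB) = 1/4 per child.
P(none) = (3/4)^4 = 81/256; P(at least one) = 1 − 81/256 = 175/256.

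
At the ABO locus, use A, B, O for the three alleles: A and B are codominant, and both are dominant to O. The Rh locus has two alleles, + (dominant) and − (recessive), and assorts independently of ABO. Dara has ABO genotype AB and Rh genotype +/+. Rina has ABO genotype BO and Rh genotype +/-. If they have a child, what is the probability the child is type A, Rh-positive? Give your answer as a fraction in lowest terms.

1/4

ABO cross AB × BO → offspring phenotypes: 1/4 A, 1/2 B, 1/4 AB.
Rh cross +/+ × +/- → 1 Rh+.
Independent loci: P(type A, Rh-positive) = 1/4 × 1 = 1/4.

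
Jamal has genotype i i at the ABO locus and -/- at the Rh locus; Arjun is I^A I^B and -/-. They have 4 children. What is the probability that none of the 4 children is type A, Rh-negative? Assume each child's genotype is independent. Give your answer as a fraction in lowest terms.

ABO cross i i × I^A I^B → 1/2 A, 1/2 B.
Rh cross -/- × -/- → 1 Rh-; so P(type A, Rh-negative) = 1/2 × 1 = 1/2 per child.
P(not type A, Rh-negative) = 1/2 for one child; (1/2)^4 = 1/16.

1/16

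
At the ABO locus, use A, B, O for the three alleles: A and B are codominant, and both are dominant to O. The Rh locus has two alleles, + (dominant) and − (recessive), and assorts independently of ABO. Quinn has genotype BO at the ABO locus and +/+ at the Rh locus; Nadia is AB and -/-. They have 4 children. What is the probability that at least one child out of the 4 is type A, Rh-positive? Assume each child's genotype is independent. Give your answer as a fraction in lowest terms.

ABO cross BO × AB → 1/4 A, 1/2 B, 1/4 AB.
Rh cross +/+ × -/- → 1 Rh+; so P(type A, Rh-positive) = 1/4 × 1 = 1/4 per child.
P(none) = (3/4)^4 = 81/256; P(at least one) = 1 − 81/256 = 175/256.

175/256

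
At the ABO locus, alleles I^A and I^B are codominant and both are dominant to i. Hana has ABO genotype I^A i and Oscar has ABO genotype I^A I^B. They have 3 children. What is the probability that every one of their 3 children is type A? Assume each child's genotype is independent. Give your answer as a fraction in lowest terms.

ABO cross I^A i × I^A I^B → 1/2 A, 1/4 B, 1/4 AB.
So P(type A) = 1/2 per child.
All 3 independent: (1/2)^3 = 1/8.

1/8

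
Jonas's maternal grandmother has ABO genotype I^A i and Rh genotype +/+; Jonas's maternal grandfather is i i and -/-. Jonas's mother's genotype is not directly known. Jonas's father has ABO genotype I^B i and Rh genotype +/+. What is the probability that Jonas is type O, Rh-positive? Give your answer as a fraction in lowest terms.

3/8

Jonas's mother's ABO genotype from I^A i × i i: 1/2 I^A i, 1/2 i i.
Crossing each possibility with the father I^B i and summing P(type O): 1/2·1/4 + 1/2·1/2 = 3/8.
Similarly for Rh via the mother's Rh distribution: P(Rh+) = 1.
Independent loci: 3/8 × 1 = 3/8.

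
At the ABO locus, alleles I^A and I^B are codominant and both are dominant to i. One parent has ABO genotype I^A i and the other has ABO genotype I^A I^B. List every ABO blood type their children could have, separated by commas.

A, B, AB

Gametes from I^A i × I^A I^B give offspring ABO genotypes I^A I^A, I^A I^B, I^A i, I^B i, i.e. phenotypes A, B, AB.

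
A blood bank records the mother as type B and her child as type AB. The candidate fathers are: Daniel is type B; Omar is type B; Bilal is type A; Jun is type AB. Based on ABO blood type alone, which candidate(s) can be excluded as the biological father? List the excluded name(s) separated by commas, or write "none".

A candidate is excluded only if no genotype consistent with his phenotype could produce a type AB child with a type B mother.
Daniel (type B): no genotype consistent with that phenotype can produce a type-AB child with a type-B mother.
Omar (type B): no genotype consistent with that phenotype can produce a type-AB child with a type-B mother.

Daniel, Omar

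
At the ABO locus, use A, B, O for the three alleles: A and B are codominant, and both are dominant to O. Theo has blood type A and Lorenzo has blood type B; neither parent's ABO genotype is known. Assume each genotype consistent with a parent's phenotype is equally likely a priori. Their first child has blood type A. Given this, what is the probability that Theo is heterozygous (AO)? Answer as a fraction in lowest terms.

Possible genotypes: Theo ∈ {AA, AO}; Lorenzo ∈ {BB, BO}.
Weight each parental genotype pair by prior × P(type-A child):
  AA × BO: posterior weight 2/3.
  AO × BO: posterior weight 1/3.
Sum the posterior weight over pairs where Theo is AO: 1/3.

1/3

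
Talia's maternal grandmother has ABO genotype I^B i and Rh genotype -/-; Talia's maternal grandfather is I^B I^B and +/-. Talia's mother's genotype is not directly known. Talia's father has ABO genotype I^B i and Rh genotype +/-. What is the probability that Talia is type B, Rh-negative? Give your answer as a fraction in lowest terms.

21/64

Talia's mother's ABO genotype from I^B i × I^B I^B: 1/2 I^B I^B, 1/2 I^B i.
Crossing each possibility with the father I^B i and summing P(type B): 1/2·1 + 1/2·3/4 = 7/8.
Similarly for Rh via the mother's Rh distribution: P(Rh-) = 3/8.
Independent loci: 7/8 × 3/8 = 21/64.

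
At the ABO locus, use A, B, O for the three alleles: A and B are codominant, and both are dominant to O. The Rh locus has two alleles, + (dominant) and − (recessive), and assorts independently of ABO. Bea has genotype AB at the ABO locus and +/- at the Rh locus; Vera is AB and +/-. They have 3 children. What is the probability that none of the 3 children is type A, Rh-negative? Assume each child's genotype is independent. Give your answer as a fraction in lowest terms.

ABO cross AB × AB → 1/4 A, 1/4 B, 1/2 AB.
Rh cross +/- × +/- → 3/4 Rh+, 1/4 Rh-; so P(type A, Rh-negative) = 1/4 × 1/4 = 1/16 per child.
P(not type A, Rh-negative) = 15/16 for one child; (15/16)^3 = 3375/4096.

3375/4096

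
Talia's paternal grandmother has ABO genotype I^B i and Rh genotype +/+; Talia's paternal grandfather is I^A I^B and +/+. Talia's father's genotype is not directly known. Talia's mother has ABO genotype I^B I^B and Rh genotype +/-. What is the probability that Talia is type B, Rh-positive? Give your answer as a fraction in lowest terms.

3/4

Talia's father's ABO genotype from I^B i × I^A I^B: 1/4 I^A I^B, 1/4 I^A i, 1/4 I^B I^B, 1/4 I^B i.
Crossing each possibility with the mother I^B I^B and summing P(type B): 1/4·1/2 + 1/4·1/2 + 1/4·1 + 1/4·1 = 3/4.
Similarly for Rh via the father's Rh distribution: P(Rh+) = 1.
Independent loci: 3/4 × 1 = 3/4.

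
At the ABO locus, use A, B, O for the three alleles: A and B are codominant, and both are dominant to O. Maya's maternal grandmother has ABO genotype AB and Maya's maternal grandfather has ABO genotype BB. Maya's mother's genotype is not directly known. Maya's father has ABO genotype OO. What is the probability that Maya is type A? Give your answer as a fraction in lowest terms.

Maya's mother's ABO genotype from AB × BB: 1/2 AB, 1/2 BB.
Crossing each possibility with the father OO and summing P(type A): 1/2·1/2 + 1/2·0 = 1/4.

1/4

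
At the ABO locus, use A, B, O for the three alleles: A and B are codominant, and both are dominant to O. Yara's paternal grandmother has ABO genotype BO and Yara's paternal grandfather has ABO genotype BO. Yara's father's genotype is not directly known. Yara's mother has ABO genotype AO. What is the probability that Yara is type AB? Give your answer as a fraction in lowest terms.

1/4

Yara's father's ABO genotype from BO × BO: 1/4 BB, 1/2 BO, 1/4 OO.
Crossing each possibility with the mother AO and summing P(type AB): 1/4·1/2 + 1/2·1/4 + 1/4·0 = 1/4.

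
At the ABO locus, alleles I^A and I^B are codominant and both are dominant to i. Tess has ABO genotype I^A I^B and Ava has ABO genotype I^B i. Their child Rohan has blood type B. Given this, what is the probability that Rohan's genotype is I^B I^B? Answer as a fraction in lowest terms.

Cross I^A I^B × I^B i → 1/4 I^A I^B, 1/4 I^A i, 1/4 I^B I^B, 1/4 I^B i.
Type-B genotypes among offspring: I^B I^B (1/4), I^B i (1/4); total 1/2.
P(I^B I^B | type B) = (1/4) / (1/2) = 1/2.

1/2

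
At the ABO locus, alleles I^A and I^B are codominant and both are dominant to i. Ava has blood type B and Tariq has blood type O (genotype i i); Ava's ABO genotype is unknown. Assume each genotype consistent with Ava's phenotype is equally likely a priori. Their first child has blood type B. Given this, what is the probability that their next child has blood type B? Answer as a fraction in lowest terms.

5/6

Possible genotypes: Ava ∈ {I^B I^B, I^B i}; Tariq ∈ {i i}.
Weight each parental genotype pair by prior × P(type-B child):
  I^B I^B × i i: posterior weight 2/3; P(next child type B) = 1.
  I^B i × i i: posterior weight 1/3; P(next child type B) = 1/2.
Weighted sum = 5/6.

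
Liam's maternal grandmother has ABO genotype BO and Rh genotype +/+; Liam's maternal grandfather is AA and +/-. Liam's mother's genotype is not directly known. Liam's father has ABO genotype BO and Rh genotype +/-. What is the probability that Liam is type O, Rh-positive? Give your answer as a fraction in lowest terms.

Liam's mother's ABO genotype from BO × AA: 1/2 AB, 1/2 AO.
Crossing each possibility with the father BO and summing P(type O): 1/2·0 + 1/2·1/4 = 1/8.
Similarly for Rh via the mother's Rh distribution: P(Rh+) = 7/8.
Independent loci: 1/8 × 7/8 = 7/64.

7/64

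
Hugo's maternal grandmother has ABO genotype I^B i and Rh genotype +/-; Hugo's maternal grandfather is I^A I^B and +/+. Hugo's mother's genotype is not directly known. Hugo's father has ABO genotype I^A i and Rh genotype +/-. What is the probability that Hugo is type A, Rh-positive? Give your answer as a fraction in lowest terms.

21/64

Hugo's mother's ABO genotype from I^B i × I^A I^B: 1/4 I^A I^B, 1/4 I^A i, 1/4 I^B I^B, 1/4 I^B i.
Crossing each possibility with the father I^A i and summing P(type A): 1/4·1/2 + 1/4·3/4 + 1/4·0 + 1/4·1/4 = 3/8.
Similarly for Rh via the mother's Rh distribution: P(Rh+) = 7/8.
Independent loci: 3/8 × 7/8 = 21/64.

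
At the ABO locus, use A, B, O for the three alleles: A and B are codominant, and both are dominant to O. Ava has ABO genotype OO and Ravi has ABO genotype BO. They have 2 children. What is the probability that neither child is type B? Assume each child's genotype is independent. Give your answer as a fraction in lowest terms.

1/4

ABO cross OO × BO → 1/2 O, 1/2 B.
So P(type B) = 1/2 per child.
P(not type B) = 1/2 for one child; (1/2)^2 = 1/4.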